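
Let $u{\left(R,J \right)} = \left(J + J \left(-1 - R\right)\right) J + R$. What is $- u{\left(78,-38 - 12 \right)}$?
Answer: $194922$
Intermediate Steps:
$u{\left(R,J \right)} = R + J \left(J + J \left(-1 - R\right)\right)$ ($u{\left(R,J \right)} = J \left(J + J \left(-1 - R\right)\right) + R = R + J \left(J + J \left(-1 - R\right)\right)$)
$- u{\left(78,-38 - 12 \right)} = - 78 \left(1 - \left(-38 - 12\right)^{2}\right) = - 78 \left(1 - \left(-50\right)^{2}\right) = - 78 \left(1 - 2500\right) = - 78 \left(-2499\right) = \left(-1\right) \left(-194922\right) = 194922$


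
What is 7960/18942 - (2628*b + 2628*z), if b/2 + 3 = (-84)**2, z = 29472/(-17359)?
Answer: -6093930551535796/164407089 ≈ -3.7066e+7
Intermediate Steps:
z = -29472/17359 (z = 29472*(-1/17359) = -29472/17359 ≈ -1.6978)
b = 14106 (b = -6 + 2*(-84)**2 = -6 + 2*7056 = -6 + 14112 = 14106)
7960/18942 - (2628*b + 2628*z) = 7960/18942 - 2628/(1/(-29472/17359 + 14106)) = 7960*(1/18942) - 2628/(1/(244836582/17359)) = 3980/9471 - 2628/17359/244836582 = 3980/9471 - 2628*244836582/17359 = 3980/9471 - 643430537496/17359 = -6093930551535796/164407089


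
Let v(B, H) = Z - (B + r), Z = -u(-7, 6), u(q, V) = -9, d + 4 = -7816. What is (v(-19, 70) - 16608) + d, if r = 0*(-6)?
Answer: -24400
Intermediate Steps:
d = -7820 (d = -4 - 7816 = -7820)
r = 0
Z = 9 (Z = -1*(-9) = 9)
v(B, H) = 9 - B (v(B, H) = 9 - (B + 0) = 9 - B)
(v(-19, 70) - 16608) + d = ((9 - 1*(-19)) - 16608) - 7820 = ((9 + 19) - 16608) - 7820 = (28 - 16608) - 7820 = -16580 - 7820 = -24400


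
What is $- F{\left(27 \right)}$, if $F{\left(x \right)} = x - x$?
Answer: $0$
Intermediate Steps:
$F{\left(x \right)} = 0$
$- F{\left(27 \right)} = \left(-1\right) 0 = 0$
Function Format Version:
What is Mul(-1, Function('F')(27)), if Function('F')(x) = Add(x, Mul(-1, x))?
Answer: 0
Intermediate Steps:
Function('F')(x) = 0
Mul(-1, Function('F')(27)) = Mul(-1, 0) = 0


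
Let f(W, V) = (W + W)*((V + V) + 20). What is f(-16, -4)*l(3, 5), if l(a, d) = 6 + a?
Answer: -3456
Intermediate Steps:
f(W, V) = 2*W*(20 + 2*V) (f(W, V) = (2*W)*(2*V + 20) = (2*W)*(20 + 2*V) = 2*W*(20 + 2*V))
f(-16, -4)*l(3, 5) = (4*(-16)*(10 - 4))*(6 + 3) = (4*(-16)*6)*9 = -384*9 = -3456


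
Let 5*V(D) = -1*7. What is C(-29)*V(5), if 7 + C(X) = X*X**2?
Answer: 170772/5 ≈ 34154.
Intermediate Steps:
C(X) = -7 + X**3 (C(X) = -7 + X*X**2 = -7 + X**3)
V(D) = -7/5 (V(D) = (-1*7)/5 = (1/5)*(-7) = -7/5)
C(-29)*V(5) = (-7 + (-29)**3)*(-7/5) = (-7 - 24389)*(-7/5) = -24396*(-7/5) = 170772/5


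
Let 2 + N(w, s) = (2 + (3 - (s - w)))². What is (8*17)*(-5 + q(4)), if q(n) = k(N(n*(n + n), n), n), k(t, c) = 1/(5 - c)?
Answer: -544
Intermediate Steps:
N(w, s) = -2 + (5 + w - s)² (N(w, s) = -2 + (2 + (3 - (s - w)))² = -2 + (2 + (3 + (w - s)))² = -2 + (2 + (3 + w - s))² = -2 + (5 + w - s)²)
q(n) = -1/(-5 + n)
(8*17)*(-5 + q(4)) = (8*17)*(-5 - 1/(-5 + 4)) = 136*(-5 - 1/(-1)) = 136*(-5 - 1*(-1)) = 136*(-5 + 1) = 136*(-4) = -544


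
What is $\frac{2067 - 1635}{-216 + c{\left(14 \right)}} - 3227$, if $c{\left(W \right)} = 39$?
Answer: $- \frac{190537}{59} \approx -3229.4$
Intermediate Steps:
$\frac{2067 - 1635}{-216 + c{\left(14 \right)}} - 3227 = \frac{2067 - 1635}{-216 + 39} - 3227 = \frac{432}{-177} - 3227 = 432 \left(- \frac{1}{177}\right) - 3227 = - \frac{144}{59} - 3227 = - \frac{190537}{59}$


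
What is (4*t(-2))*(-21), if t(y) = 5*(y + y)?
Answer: 1680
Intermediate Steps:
t(y) = 10*y (t(y) = 5*(2*y) = 10*y)
(4*t(-2))*(-21) = (4*(10*(-2)))*(-21) = (4*(-20))*(-21) = -80*(-21) = 1680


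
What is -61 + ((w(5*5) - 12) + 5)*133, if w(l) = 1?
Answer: -859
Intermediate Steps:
-61 + ((w(5*5) - 12) + 5)*133 = -61 + ((1 - 12) + 5)*133 = -61 + (-11 + 5)*133 = -61 - 6*133 = -61 - 798 = -859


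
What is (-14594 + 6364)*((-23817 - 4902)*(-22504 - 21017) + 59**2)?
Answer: -10286537748400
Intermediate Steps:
(-14594 + 6364)*((-23817 - 4902)*(-22504 - 21017) + 59**2) = -8230*(-28719*(-43521) + 3481) = -8230*(1249879599 + 3481) = -8230*1249883080 = -10286537748400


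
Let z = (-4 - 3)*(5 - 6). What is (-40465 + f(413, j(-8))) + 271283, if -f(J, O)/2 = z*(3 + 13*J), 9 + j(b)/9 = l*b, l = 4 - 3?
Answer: 155610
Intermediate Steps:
l = 1
z = 7 (z = -7*(-1) = 7)
j(b) = -81 + 9*b (j(b) = -81 + 9*(1*b) = -81 + 9*b)
f(J, O) = -42 - 182*J (f(J, O) = -14*(3 + 13*J) = -2*(21 + 91*J) = -42 - 182*J)
(-40465 + f(413, j(-8))) + 271283 = (-40465 + (-42 - 182*413)) + 271283 = (-40465 + (-42 - 75166)) + 271283 = (-40465 - 75208) + 271283 = -115673 + 271283 = 155610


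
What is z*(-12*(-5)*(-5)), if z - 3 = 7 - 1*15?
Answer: 1500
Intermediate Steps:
z = -5 (z = 3 + (7 - 1*15) = 3 + (7 - 15) = 3 - 8 = -5)
z*(-12*(-5)*(-5)) = -5*(-12*(-5))*(-5) = -300*(-5) = -5*(-300) = 1500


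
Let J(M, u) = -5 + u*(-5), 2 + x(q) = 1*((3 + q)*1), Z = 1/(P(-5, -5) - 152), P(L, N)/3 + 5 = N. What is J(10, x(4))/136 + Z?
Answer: -1399/6188 ≈ -0.22608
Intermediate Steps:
P(L, N) = -15 + 3*N
Z = -1/182 (Z = 1/((-15 + 3*(-5)) - 152) = 1/((-15 - 15) - 152) = 1/(-30 - 152) = 1/(-182) = -1/182 ≈ -0.0054945)
x(q) = 1 + q (x(q) = -2 + 1*((3 + q)*1) = -2 + 1*(3 + q) = -2 + (3 + q) = 1 + q)
J(M, u) = -5 - 5*u
J(10, x(4))/136 + Z = (-5 - 5*(1 + 4))/136 - 1/182 = (-5 - 5*5)/136 - 1/182 = (-5 - 25)/136 - 1/182 = (1/136)*(-30) - 1/182 = -15/68 - 1/182 = -1399/6188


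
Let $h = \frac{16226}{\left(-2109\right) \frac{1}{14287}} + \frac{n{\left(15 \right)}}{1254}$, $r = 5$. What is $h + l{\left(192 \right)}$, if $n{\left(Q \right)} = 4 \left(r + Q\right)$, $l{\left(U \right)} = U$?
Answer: $- \frac{848524598}{7733} \approx -1.0973 \cdot 10^{5}$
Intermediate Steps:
$n{\left(Q \right)} = 20 + 4 Q$ ($n{\left(Q \right)} = 4 \left(5 + Q\right) = 20 + 4 Q$)
$h = - \frac{850009334}{7733}$ ($h = \frac{16226}{\left(-2109\right) \frac{1}{14287}} + \frac{20 + 4 \cdot 15}{1254} = \frac{16226}{\left(-2109\right) \frac{1}{14287}} + \left(20 + 60\right) \frac{1}{1254} = \frac{16226}{- \frac{2109}{14287}} + 80 \cdot \frac{1}{1254} = 16226 \left(- \frac{14287}{2109}\right) + \frac{40}{627} = - \frac{12201098}{111} + \frac{40}{627} = - \frac{850009334}{7733} \approx -1.0992 \cdot 10^{5}$)
$h + l{\left(192 \right)} = - \frac{850009334}{7733} + 192 = - \frac{848524598}{7733}$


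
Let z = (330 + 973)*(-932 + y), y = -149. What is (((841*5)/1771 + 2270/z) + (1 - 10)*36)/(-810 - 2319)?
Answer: 11627662383/113121496873 ≈ 0.10279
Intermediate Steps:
z = -1408543 (z = (330 + 973)*(-932 - 149) = 1303*(-1081) = -1408543)
(((841*5)/1771 + 2270/z) + (1 - 10)*36)/(-810 - 2319) = (((841*5)/1771 + 2270/(-1408543)) + (1 - 10)*36)/(-810 - 2319) = ((4205*(1/1771) + 2270*(-1/1408543)) - 9*36)/(-3129) = ((4205/1771 - 2270/1408543) - 324)*(-1/3129) = (257343615/108457811 - 324)*(-1/3129) = -34882987149/108457811*(-1/3129) = 11627662383/113121496873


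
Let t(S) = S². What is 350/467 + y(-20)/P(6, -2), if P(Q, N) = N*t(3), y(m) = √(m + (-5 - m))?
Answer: 350/467 - I*√5/18 ≈ 0.74946 - 0.12423*I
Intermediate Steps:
y(m) = I*√5 (y(m) = √(-5) = I*√5)
P(Q, N) = 9*N (P(Q, N) = N*3² = N*9 = 9*N)
350/467 + y(-20)/P(6, -2) = 350/467 + (I*√5)/((9*(-2))) = 350*(1/467) + (I*√5)/(-18) = 350/467 + (I*√5)*(-1/18) = 350/467 - I*√5/18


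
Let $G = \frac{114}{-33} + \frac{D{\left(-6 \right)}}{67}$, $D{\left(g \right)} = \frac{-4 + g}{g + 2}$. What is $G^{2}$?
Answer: $\frac{25371369}{2172676} \approx 11.677$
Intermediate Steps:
$D{\left(g \right)} = \frac{-4 + g}{2 + g}$
$G = - \frac{5037}{1474}$ ($G = \frac{114}{-33} + \frac{\frac{1}{2 - 6} \left(-4 - 6\right)}{67} = 114 \left(- \frac{1}{33}\right) + \frac{1}{-4} \left(-10\right) \frac{1}{67} = - \frac{38}{11} + \left(- \frac{1}{4}\right) \left(-10\right) \frac{1}{67} = - \frac{38}{11} + \frac{5}{2} \cdot \frac{1}{67} = - \frac{38}{11} + \frac{5}{134} = - \frac{5037}{1474} \approx -3.4172$)
$G^{2} = \left(- \frac{5037}{1474}\right)^{2} = \frac{25371369}{2172676}$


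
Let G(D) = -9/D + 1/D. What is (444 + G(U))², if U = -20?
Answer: 4937284/25 ≈ 1.9749e+5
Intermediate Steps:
G(D) = -8/D (G(D) = -9/D + 1/D = -8/D)
(444 + G(U))² = (444 - 8/(-20))² = (444 - 8*(-1/20))² = (444 + ⅖)² = (2222/5)² = 4937284/25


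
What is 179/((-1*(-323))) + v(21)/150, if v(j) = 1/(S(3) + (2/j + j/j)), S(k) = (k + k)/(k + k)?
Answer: 396061/710600 ≈ 0.55736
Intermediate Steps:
S(k) = 1 (S(k) = (2*k)/((2*k)) = (2*k)*(1/(2*k)) = 1)
v(j) = 1/(2 + 2/j) (v(j) = 1/(1 + (2/j + j/j)) = 1/(1 + (2/j + 1)) = 1/(1 + (1 + 2/j)) = 1/(2 + 2/j))
179/((-1*(-323))) + v(21)/150 = 179/((-1*(-323))) + ((1/2)*21/(1 + 21))/150 = 179/323 + ((1/2)*21/22)*(1/150) = 179*(1/323) + ((1/2)*21*(1/22))*(1/150) = 179/323 + (21/44)*(1/150) = 179/323 + 7/2200 = 396061/710600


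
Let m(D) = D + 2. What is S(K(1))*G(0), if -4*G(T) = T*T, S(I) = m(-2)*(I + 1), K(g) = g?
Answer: 0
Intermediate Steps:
m(D) = 2 + D
S(I) = 0 (S(I) = (2 - 2)*(I + 1) = 0*(1 + I) = 0)
G(T) = -T**2/4 (G(T) = -T*T/4 = -T**2/4)
S(K(1))*G(0) = 0*(-1/4*0**2) = 0*(-1/4*0) = 0*0 = 0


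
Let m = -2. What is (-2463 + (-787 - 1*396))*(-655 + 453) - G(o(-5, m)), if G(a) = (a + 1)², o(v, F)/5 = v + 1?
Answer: 736131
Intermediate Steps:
o(v, F) = 5 + 5*v (o(v, F) = 5*(v + 1) = 5*(1 + v) = 5 + 5*v)
G(a) = (1 + a)²
(-2463 + (-787 - 1*396))*(-655 + 453) - G(o(-5, m)) = (-2463 + (-787 - 1*396))*(-655 + 453) - (1 + (5 + 5*(-5)))² = (-2463 + (-787 - 396))*(-202) - (1 + (5 - 25))² = (-2463 - 1183)*(-202) - (1 - 20)² = -3646*(-202) - 1*(-19)² = 736492 - 1*361 = 736492 - 361 = 736131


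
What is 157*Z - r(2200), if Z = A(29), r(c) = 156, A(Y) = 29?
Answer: 4397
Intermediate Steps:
Z = 29
157*Z - r(2200) = 157*29 - 1*156 = 4553 - 156 = 4397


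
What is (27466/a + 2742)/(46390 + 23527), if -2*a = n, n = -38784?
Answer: 26600165/677915232 ≈ 0.039238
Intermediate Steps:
a = 19392 (a = -½*(-38784) = 19392)
(27466/a + 2742)/(46390 + 23527) = (27466/19392 + 2742)/(46390 + 23527) = (27466*(1/19392) + 2742)/69917 = (13733/9696 + 2742)*(1/69917) = (26600165/9696)*(1/69917) = 26600165/677915232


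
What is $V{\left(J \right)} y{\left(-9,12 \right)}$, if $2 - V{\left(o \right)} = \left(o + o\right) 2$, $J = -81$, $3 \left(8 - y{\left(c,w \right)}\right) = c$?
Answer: $3586$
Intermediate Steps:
$y{\left(c,w \right)} = 8 - \frac{c}{3}$
$V{\left(o \right)} = 2 - 4 o$ ($V{\left(o \right)} = 2 - \left(o + o\right) 2 = 2 - 2 o 2 = 2 - 4 o$)
$V{\left(J \right)} y{\left(-9,12 \right)} = \left(2 - -324\right) \left(8 - -3\right) = \left(2 + 324\right) \left(8 + 3\right) = 326 \cdot 11 = 3586$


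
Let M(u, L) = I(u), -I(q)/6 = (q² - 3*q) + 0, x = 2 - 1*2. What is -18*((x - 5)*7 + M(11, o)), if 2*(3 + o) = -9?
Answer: 10134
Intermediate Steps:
o = -15/2 (o = -3 + (½)*(-9) = -3 - 9/2 = -15/2 ≈ -7.5000)
x = 0 (x = 2 - 2 = 0)
I(q) = -6*q² + 18*q (I(q) = -6*((q² - 3*q) + 0) = -6*(q² - 3*q) = -6*q² + 18*q)
M(u, L) = 6*u*(3 - u)
-18*((x - 5)*7 + M(11, o)) = -18*((0 - 5)*7 + 6*11*(3 - 1*11)) = -18*(-5*7 + 6*11*(3 - 11)) = -18*(-35 + 6*11*(-8)) = -18*(-35 - 528) = -18*(-563) = 10134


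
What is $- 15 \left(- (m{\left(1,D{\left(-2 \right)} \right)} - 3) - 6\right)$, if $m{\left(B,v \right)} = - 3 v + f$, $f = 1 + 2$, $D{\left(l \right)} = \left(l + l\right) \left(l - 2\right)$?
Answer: $-630$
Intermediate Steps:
$D{\left(l \right)} = 2 l \left(-2 + l\right)$
$f = 3$
$m{\left(B,v \right)} = 3 - 3 v$ ($m{\left(B,v \right)} = - 3 v + 3 = 3 - 3 v$)
$- 15 \left(- (m{\left(1,D{\left(-2 \right)} \right)} - 3) - 6\right) = - 15 \left(- (\left(3 - 3 \cdot 2 \left(-2\right) \left(-2 - 2\right)\right) - 3) - 6\right) = - 15 \left(- (\left(3 - 3 \cdot 2 \left(-2\right) \left(-4\right)\right) - 3) - 6\right) = - 15 \left(- (\left(3 - 48\right) - 3) - 6\right) = - 15 \left(- (-45 - 3) - 6\right) = - 15 \left(\left(-1\right) \left(-48\right) - 6\right) = - 15 \left(48 - 6\right) = \left(-15\right) 42 = -630$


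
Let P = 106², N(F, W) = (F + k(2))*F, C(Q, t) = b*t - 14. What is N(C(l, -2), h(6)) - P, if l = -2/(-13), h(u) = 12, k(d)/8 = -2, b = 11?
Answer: -9364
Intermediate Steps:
k(d) = -16 (k(d) = 8*(-2) = -16)
l = 2/13 (l = -2*(-1/13) = 2/13 ≈ 0.15385)
C(Q, t) = -14 + 11*t (C(Q, t) = 11*t - 14 = -14 + 11*t)
N(F, W) = F*(-16 + F) (N(F, W) = (F - 16)*F = (-16 + F)*F = F*(-16 + F))
P = 11236
N(C(l, -2), h(6)) - P = (-14 + 11*(-2))*(-16 + (-14 + 11*(-2))) - 1*11236 = (-14 - 22)*(-16 + (-14 - 22)) - 11236 = -36*(-16 - 36) - 11236 = -36*(-52) - 11236 = 1872 - 11236 = -9364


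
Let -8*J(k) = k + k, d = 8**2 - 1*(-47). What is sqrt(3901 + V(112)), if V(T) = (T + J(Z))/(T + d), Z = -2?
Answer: sqrt(776071666)/446 ≈ 62.462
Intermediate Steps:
d = 111 (d = 64 + 47 = 111)
J(k) = -k/4 (J(k) = -(k + k)/8 = -k/4)
V(T) = (1/2 + T)/(111 + T) (V(T) = (T - 1/4*(-2))/(T + 111) = (T + 1/2)/(111 + T) = (1/2 + T)/(111 + T))
sqrt(3901 + V(112)) = sqrt(3901 + (1/2 + 112)/(111 + 112)) = sqrt(3901 + (225/2)/223) = sqrt(3901 + (1/223)*(225/2)) = sqrt(3901 + 225/446) = sqrt(1740071/446) = sqrt(776071666)/446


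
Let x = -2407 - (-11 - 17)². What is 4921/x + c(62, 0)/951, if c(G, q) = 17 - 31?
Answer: -4724545/3034641 ≈ -1.5569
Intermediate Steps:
c(G, q) = -14
x = -3191 (x = -2407 - 1*(-28)² = -2407 - 1*784 = -2407 - 784 = -3191)
4921/x + c(62, 0)/951 = 4921/(-3191) - 14/951 = 4921*(-1/3191) - 14*1/951 = -4921/3191 - 14/951 = -4724545/3034641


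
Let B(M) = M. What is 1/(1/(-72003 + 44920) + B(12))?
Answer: 27083/324995 ≈ 0.083334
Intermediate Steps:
1/(1/(-72003 + 44920) + B(12)) = 1/(1/(-72003 + 44920) + 12) = 1/(1/(-27083) + 12) = 1/(-1/27083 + 12) = 1/(324995/27083) = 27083/324995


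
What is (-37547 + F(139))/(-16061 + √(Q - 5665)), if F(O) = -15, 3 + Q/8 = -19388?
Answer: 301641641/129058257 + 18781*I*√160793/129058257 ≈ 2.3373 + 0.058353*I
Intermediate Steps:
Q = -155128 (Q = -24 + 8*(-19388) = -24 - 155104 = -155128)
(-37547 + F(139))/(-16061 + √(Q - 5665)) = (-37547 - 15)/(-16061 + √(-155128 - 5665)) = -37562/(-16061 + √(-160793)) = -37562/(-16061 + I*√160793)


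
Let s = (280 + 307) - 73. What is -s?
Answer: -514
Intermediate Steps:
s = 514 (s = 587 - 73 = 514)
-s = -1*514 = -514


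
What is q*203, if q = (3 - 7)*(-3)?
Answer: 2436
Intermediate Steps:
q = 12 (q = -4*(-3) = 12)
q*203 = 12*203 = 2436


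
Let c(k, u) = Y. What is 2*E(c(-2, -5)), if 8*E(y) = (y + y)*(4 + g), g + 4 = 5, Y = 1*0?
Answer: 0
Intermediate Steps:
Y = 0
c(k, u) = 0
g = 1 (g = -4 + 5 = 1)
E(y) = 5*y/4 (E(y) = ((y + y)*(4 + 1))/8 = ((2*y)*5)/8 = (10*y)/8 = 5*y/4)
2*E(c(-2, -5)) = 2*((5/4)*0) = 2*0 = 0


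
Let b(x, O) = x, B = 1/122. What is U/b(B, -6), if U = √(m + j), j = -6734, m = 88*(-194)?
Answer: 122*I*√23806 ≈ 18824.0*I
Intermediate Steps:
m = -17072
B = 1/122 ≈ 0.0081967
U = I*√23806 (U = √(-17072 - 6734) = √(-23806) = I*√23806 ≈ 154.29*I)
U/b(B, -6) = (I*√23806)/(1/122) = (I*√23806)*122 = 122*I*√23806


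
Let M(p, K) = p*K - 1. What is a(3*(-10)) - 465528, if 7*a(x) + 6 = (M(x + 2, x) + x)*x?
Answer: -468996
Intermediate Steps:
M(p, K) = -1 + K*p (M(p, K) = K*p - 1 = -1 + K*p)
a(x) = -6/7 + x*(-1 + x + x*(2 + x))/7 (a(x) = -6/7 + (((-1 + x*(x + 2)) + x)*x)/7 = -6/7 + (((-1 + x*(2 + x)) + x)*x)/7 = -6/7 + ((-1 + x + x*(2 + x))*x)/7 = -6/7 + (x*(-1 + x + x*(2 + x)))/7 = -6/7 + x*(-1 + x + x*(2 + x))/7)
a(3*(-10)) - 465528 = (-6/7 - 3*(-10)/7 + (3*(-10))**3/7 + 3*(3*(-10))**2/7) - 465528 = (-6/7 - 1/7*(-30) + (1/7)*(-30)**3 + (3/7)*(-30)**2) - 465528 = (-6/7 + 30/7 + (1/7)*(-27000) + (3/7)*900) - 465528 = (-6/7 + 30/7 - 27000/7 + 2700/7) - 465528 = -3468 - 465528 = -468996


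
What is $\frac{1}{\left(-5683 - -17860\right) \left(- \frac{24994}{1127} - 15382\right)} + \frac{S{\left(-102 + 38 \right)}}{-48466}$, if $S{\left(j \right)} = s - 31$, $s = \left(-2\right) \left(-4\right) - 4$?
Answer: $\frac{259441629025}{465711789732948} \approx 0.00055709$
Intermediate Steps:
$s = 4$ ($s = 8 - 4 = 4$)
$S{\left(j \right)} = -27$ ($S{\left(j \right)} = 4 - 31 = -27$)
$\frac{1}{\left(-5683 - -17860\right) \left(- \frac{24994}{1127} - 15382\right)} + \frac{S{\left(-102 + 38 \right)}}{-48466} = \frac{1}{\left(-5683 - -17860\right) \left(- \frac{24994}{1127} - 15382\right)} - \frac{27}{-48466} = \frac{1}{\left(-5683 + 17860\right) \left(\left(-24994\right) \frac{1}{1127} - 15382\right)} - - \frac{27}{48466} = \frac{1}{12177 \left(- \frac{24994}{1127} - 15382\right)} + \frac{27}{48466} = \frac{1}{12177 \left(- \frac{17360508}{1127}\right)} + \frac{27}{48466} = \frac{1}{12177} \left(- \frac{1127}{17360508}\right) + \frac{27}{48466} = - \frac{1127}{211398905916} + \frac{27}{48466} = \frac{259441629025}{465711789732948}$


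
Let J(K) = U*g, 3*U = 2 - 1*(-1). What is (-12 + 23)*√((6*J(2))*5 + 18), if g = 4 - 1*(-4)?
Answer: 11*√258 ≈ 176.69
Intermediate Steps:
g = 8 (g = 4 + 4 = 8)
U = 1 (U = (2 - 1*(-1))/3 = (2 + 1)/3 = (⅓)*3 = 1)
J(K) = 8 (J(K) = 1*8 = 8)
(-12 + 23)*√((6*J(2))*5 + 18) = (-12 + 23)*√((6*8)*5 + 18) = 11*√(48*5 + 18) = 11*√(240 + 18) = 11*√258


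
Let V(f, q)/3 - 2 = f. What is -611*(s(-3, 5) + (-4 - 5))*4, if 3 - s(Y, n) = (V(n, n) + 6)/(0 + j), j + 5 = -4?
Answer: 7332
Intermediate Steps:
j = -9 (j = -5 - 4 = -9)
V(f, q) = 6 + 3*f
s(Y, n) = 13/3 + n/3 (s(Y, n) = 3 - ((6 + 3*n) + 6)/(0 - 9) = 3 - (12 + 3*n)/(-9) = 3 - (12 + 3*n)*(-1)/9 = 3 - (-4/3 - n/3) = 3 + (4/3 + n/3) = 13/3 + n/3)
-611*(s(-3, 5) + (-4 - 5))*4 = -611*((13/3 + (⅓)*5) + (-4 - 5))*4 = -611*((13/3 + 5/3) - 9)*4 = -611*(6 - 9)*4 = -(-1833)*4 = -611*(-12) = 7332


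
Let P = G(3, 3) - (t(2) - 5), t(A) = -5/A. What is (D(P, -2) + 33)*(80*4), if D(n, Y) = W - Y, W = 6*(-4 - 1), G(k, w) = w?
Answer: 1600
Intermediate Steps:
W = -30 (W = 6*(-5) = -30)
P = 21/2 (P = 3 - (-5/2 - 5) = 3 - 1*(-15/2) = 3 + 15/2 = 21/2 ≈ 10.500)
D(n, Y) = -30 - Y
(D(P, -2) + 33)*(80*4) = ((-30 - 1*(-2)) + 33)*(80*4) = ((-30 + 2) + 33)*320 = (-28 + 33)*320 = 5*320 = 1600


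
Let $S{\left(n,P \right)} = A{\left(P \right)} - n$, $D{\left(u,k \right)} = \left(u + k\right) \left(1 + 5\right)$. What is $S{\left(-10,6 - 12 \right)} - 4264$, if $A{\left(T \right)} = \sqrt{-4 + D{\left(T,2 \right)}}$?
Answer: $-4254 + 2 i \sqrt{7} \approx -4254.0 + 5.2915 i$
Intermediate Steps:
$D{\left(u,k \right)} = 6 k + 6 u$ ($D{\left(u,k \right)} = \left(k + u\right) 6 = 6 k + 6 u$)
$A{\left(T \right)} = \sqrt{8 + 6 T}$ ($A{\left(T \right)} = \sqrt{-4 + \left(6 \cdot 2 + 6 T\right)} = \sqrt{-4 + \left(12 + 6 T\right)} = \sqrt{8 + 6 T}$)
$S{\left(n,P \right)} = \sqrt{8 + 6 P} - n$
$S{\left(-10,6 - 12 \right)} - 4264 = \left(\sqrt{8 + 6 \left(6 - 12\right)} - -10\right) - 4264 = \left(\sqrt{8 + 6 \left(6 - 12\right)} + 10\right) - 4264 = \left(\sqrt{8 + 6 \left(-6\right)} + 10\right) - 4264 = \left(\sqrt{8 - 36} + 10\right) - 4264 = \left(\sqrt{-28} + 10\right) - 4264 = \left(2 i \sqrt{7} + 10\right) - 4264 = \left(10 + 2 i \sqrt{7}\right) - 4264 = -4254 + 2 i \sqrt{7}$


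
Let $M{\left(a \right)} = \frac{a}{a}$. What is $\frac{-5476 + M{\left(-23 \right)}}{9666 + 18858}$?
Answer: $- \frac{1825}{9508} \approx -0.19194$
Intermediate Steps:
$M{\left(a \right)} = 1$
$\frac{-5476 + M{\left(-23 \right)}}{9666 + 18858} = \frac{-5476 + 1}{9666 + 18858} = - \frac{5475}{28524} = \left(-5475\right) \frac{1}{28524} = - \frac{1825}{9508}$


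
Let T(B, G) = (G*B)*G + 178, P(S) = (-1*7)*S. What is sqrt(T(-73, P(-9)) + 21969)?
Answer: I*sqrt(267590) ≈ 517.29*I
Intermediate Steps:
P(S) = -7*S
T(B, G) = 178 + B*G**2 (T(B, G) = (B*G)*G + 178 = B*G**2 + 178 = 178 + B*G**2)
sqrt(T(-73, P(-9)) + 21969) = sqrt((178 - 73*(-7*(-9))**2) + 21969) = sqrt((178 - 73*63**2) + 21969) = sqrt((178 - 73*3969) + 21969) = sqrt((178 - 289737) + 21969) = sqrt(-289559 + 21969) = sqrt(-267590) = I*sqrt(267590)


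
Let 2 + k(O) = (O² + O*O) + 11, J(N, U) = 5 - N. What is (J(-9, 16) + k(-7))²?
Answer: 14641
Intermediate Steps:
k(O) = 9 + 2*O² (k(O) = -2 + ((O² + O*O) + 11) = -2 + ((O² + O²) + 11) = -2 + (2*O² + 11) = -2 + (11 + 2*O²) = 9 + 2*O²)
(J(-9, 16) + k(-7))² = ((5 - 1*(-9)) + (9 + 2*(-7)²))² = ((5 + 9) + (9 + 2*49))² = (14 + (9 + 98))² = (14 + 107)² = 121² = 14641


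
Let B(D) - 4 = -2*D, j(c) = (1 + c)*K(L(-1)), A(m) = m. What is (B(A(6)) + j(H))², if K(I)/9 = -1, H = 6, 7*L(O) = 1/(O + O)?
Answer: 5041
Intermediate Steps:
L(O) = 1/(14*O) (L(O) = 1/(7*(O + O)) = 1/(7*((2*O))) = (1/(2*O))/7 = 1/(14*O))
K(I) = -9 (K(I) = 9*(-1) = -9)
j(c) = -9 - 9*c (j(c) = (1 + c)*(-9) = -9 - 9*c)
B(D) = 4 - 2*D
(B(A(6)) + j(H))² = ((4 - 2*6) + (-9 - 9*6))² = ((4 - 12) + (-9 - 54))² = (-8 - 63)² = (-71)² = 5041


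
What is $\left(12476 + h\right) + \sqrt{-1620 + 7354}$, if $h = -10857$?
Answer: $1619 + \sqrt{5734} \approx 1694.7$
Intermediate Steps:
$\left(12476 + h\right) + \sqrt{-1620 + 7354} = \left(12476 - 10857\right) + \sqrt{-1620 + 7354} = 1619 + \sqrt{5734}$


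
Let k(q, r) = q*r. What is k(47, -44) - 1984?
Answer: -4052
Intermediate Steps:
k(47, -44) - 1984 = 47*(-44) - 1984 = -2068 - 1984 = -4052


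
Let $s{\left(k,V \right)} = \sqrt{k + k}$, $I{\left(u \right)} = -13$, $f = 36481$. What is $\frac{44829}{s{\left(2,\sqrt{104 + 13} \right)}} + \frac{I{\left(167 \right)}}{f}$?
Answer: $\frac{1635406723}{72962} \approx 22415.0$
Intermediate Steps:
$s{\left(k,V \right)} = \sqrt{2} \sqrt{k}$ ($s{\left(k,V \right)} = \sqrt{2 k} = \sqrt{2} \sqrt{k}$)
$\frac{44829}{s{\left(2,\sqrt{104 + 13} \right)}} + \frac{I{\left(167 \right)}}{f} = \frac{44829}{\sqrt{2} \sqrt{2}} - \frac{13}{36481} = \frac{44829}{2} - \frac{13}{36481} = \frac{1635406723}{72962}$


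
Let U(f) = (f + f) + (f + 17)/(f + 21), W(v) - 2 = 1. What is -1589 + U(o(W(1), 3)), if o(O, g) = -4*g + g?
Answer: -4819/3 ≈ -1606.3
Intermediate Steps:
W(v) = 3 (W(v) = 2 + 1 = 3)
o(O, g) = -3*g
U(f) = 2*f + (17 + f)/(21 + f)
-1589 + U(o(W(1), 3)) = -1589 + (17 + 2*(-3*3)² + 43*(-3*3))/(21 - 3*3) = -1589 + (17 + 2*(-9)² + 43*(-9))/(21 - 9) = -1589 + (17 + 2*81 - 387)/12 = -1589 + (17 + 162 - 387)/12 = -1589 + (1/12)*(-208) = -1589 - 52/3 = -4819/3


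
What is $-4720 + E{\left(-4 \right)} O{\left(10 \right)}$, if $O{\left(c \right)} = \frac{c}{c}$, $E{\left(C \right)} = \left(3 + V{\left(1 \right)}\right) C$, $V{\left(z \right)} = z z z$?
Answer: $-4736$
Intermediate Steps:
$V{\left(z \right)} = z^{3}$ ($V{\left(z \right)} = z^{2} z = z^{3}$)
$E{\left(C \right)} = 4 C$ ($E{\left(C \right)} = \left(3 + 1^{3}\right) C = \left(3 + 1\right) C = 4 C$)
$O{\left(c \right)} = 1$
$-4720 + E{\left(-4 \right)} O{\left(10 \right)} = -4720 + 4 \left(-4\right) 1 = -4720 - 16 = -4736$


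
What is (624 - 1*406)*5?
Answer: 1090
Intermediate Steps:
(624 - 1*406)*5 = (624 - 406)*5 = 218*5 = 1090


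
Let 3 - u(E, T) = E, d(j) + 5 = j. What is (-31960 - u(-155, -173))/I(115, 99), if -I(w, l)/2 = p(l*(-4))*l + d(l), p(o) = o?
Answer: -16059/39110 ≈ -0.41061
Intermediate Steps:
d(j) = -5 + j
u(E, T) = 3 - E
I(w, l) = 10 - 2*l + 8*l² (I(w, l) = -2*((l*(-4))*l + (-5 + l)) = -2*((-4*l)*l + (-5 + l)) = -2*(-4*l² + (-5 + l)) = -2*(-5 + l - 4*l²) = 10 - 2*l + 8*l²)
(-31960 - u(-155, -173))/I(115, 99) = (-31960 - (3 - 1*(-155)))/(10 - 2*99 + 8*99²) = (-31960 - (3 + 155))/(10 - 198 + 8*9801) = (-31960 - 1*158)/(10 - 198 + 78408) = (-31960 - 158)/78220 = -32118*1/78220 = -16059/39110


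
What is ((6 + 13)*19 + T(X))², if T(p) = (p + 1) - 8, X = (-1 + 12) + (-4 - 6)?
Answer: 126025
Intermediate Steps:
X = 1 (X = 11 - 10 = 1)
T(p) = -7 + p (T(p) = (1 + p) - 8 = -7 + p)
((6 + 13)*19 + T(X))² = ((6 + 13)*19 + (-7 + 1))² = (19*19 - 6)² = (361 - 6)² = 355² = 126025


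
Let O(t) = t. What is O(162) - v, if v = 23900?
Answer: -23738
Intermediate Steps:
O(162) - v = 162 - 1*23900 = 162 - 23900 = -23738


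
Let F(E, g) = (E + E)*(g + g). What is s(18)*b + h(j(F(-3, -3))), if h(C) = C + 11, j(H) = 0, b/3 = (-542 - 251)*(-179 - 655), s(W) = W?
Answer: 35713559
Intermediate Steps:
F(E, g) = 4*E*g (F(E, g) = (2*E)*(2*g) = 4*E*g)
b = 1984086 (b = 3*((-542 - 251)*(-179 - 655)) = 3*(-793*(-834)) = 3*661362 = 1984086)
h(C) = 11 + C
s(18)*b + h(j(F(-3, -3))) = 18*1984086 + (11 + 0) = 35713548 + 11 = 35713559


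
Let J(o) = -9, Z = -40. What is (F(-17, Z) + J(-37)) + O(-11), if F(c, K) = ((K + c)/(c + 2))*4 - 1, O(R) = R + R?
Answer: -84/5 ≈ -16.800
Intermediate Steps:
O(R) = 2*R
F(c, K) = -1 + 4*(K + c)/(2 + c) (F(c, K) = ((K + c)/(2 + c))*4 - 1 = 4*(K + c)/(2 + c) - 1 = -1 + 4*(K + c)/(2 + c))
(F(-17, Z) + J(-37)) + O(-11) = ((-2 + 3*(-17) + 4*(-40))/(2 - 17) - 9) + 2*(-11) = ((-2 - 51 - 160)/(-15) - 9) - 22 = (-1/15*(-213) - 9) - 22 = (71/5 - 9) - 22 = 26/5 - 22 = -84/5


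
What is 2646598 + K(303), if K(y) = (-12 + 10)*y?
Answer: 2645992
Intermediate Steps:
K(y) = -2*y
2646598 + K(303) = 2646598 - 2*303 = 2646598 - 606 = 2645992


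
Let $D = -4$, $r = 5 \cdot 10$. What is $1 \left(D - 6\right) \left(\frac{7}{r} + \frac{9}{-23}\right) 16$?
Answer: $\frac{4624}{115} \approx 40.209$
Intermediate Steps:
$r = 50$
$1 \left(D - 6\right) \left(\frac{7}{r} + \frac{9}{-23}\right) 16 = 1 \left(-4 - 6\right) \left(\frac{7}{50} + \frac{9}{-23}\right) 16 = 1 \left(-4 - 6\right) \left(7 \cdot \frac{1}{50} + 9 \left(- \frac{1}{23}\right)\right) 16 = 1 \left(-10\right) \left(\frac{7}{50} - \frac{9}{23}\right) 16 = \left(-10\right) \left(- \frac{289}{1150}\right) 16 = \frac{289}{115} \cdot 16 = \frac{4624}{115}$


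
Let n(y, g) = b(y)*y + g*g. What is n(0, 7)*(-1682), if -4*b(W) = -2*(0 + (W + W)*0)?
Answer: -82418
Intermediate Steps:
b(W) = 0 (b(W) = -(-1)*(0 + (W + W)*0)/2 = -(-1)*(0 + (2*W)*0)/2 = -(-1)*(0 + 0)/2 = -(-1)*0/2 = -¼*0 = 0)
n(y, g) = g² (n(y, g) = 0*y + g*g = 0 + g² = g²)
n(0, 7)*(-1682) = 7²*(-1682) = 49*(-1682) = -82418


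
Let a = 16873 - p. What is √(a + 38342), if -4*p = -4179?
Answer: √216681/2 ≈ 232.75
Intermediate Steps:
p = 4179/4 (p = -¼*(-4179) = 4179/4 ≈ 1044.8)
a = 63313/4 (a = 16873 - 1*4179/4 = 16873 - 4179/4 = 63313/4 ≈ 15828.)
√(a + 38342) = √(63313/4 + 38342) = √(216681/4) = √216681/2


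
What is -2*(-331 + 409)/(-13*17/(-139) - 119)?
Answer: 1807/1360 ≈ 1.3287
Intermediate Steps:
-2*(-331 + 409)/(-13*17/(-139) - 119) = -156/(-221*(-1/139) - 119) = -156/(221/139 - 119) = -156/(-16320/139) = -156*(-139)/16320 = -2*(-1807/2720) = 1807/1360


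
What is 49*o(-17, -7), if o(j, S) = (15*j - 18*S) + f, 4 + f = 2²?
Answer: -6321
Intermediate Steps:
f = 0 (f = -4 + 2² = -4 + 4 = 0)
o(j, S) = -18*S + 15*j (o(j, S) = (15*j - 18*S) + 0 = (-18*S + 15*j) + 0 = -18*S + 15*j)
49*o(-17, -7) = 49*(-18*(-7) + 15*(-17)) = 49*(126 - 255) = 49*(-129) = -6321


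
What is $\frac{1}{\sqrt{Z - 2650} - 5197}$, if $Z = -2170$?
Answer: $- \frac{5197}{27013629} - \frac{2 i \sqrt{1205}}{27013629} \approx -0.00019238 - 2.57 \cdot 10^{-6} i$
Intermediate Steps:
$\frac{1}{\sqrt{Z - 2650} - 5197} = \frac{1}{\sqrt{-2170 - 2650} - 5197} = \frac{1}{\sqrt{-4820} - 5197} = \frac{1}{2 i \sqrt{1205} - 5197} = \frac{1}{-5197 + 2 i \sqrt{1205}}$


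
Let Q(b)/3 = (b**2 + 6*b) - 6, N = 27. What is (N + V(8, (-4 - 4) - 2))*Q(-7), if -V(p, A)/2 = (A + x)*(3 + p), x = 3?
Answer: 543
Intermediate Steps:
V(p, A) = -2*(3 + A)*(3 + p) (V(p, A) = -2*(A + 3)*(3 + p) = -2*(3 + A)*(3 + p))
Q(b) = -18 + 3*b**2 + 18*b (Q(b) = 3*((b**2 + 6*b) - 6) = 3*(-6 + b**2 + 6*b) = -18 + 3*b**2 + 18*b)
(N + V(8, (-4 - 4) - 2))*Q(-7) = (27 + (-18 - 6*((-4 - 4) - 2) - 6*8 - 2*((-4 - 4) - 2)*8))*(-18 + 3*(-7)**2 + 18*(-7)) = (27 + (-18 - 6*(-8 - 2) - 48 - 2*(-8 - 2)*8))*(-18 + 3*49 - 126) = (27 + (-18 - 6*(-10) - 48 - 2*(-10)*8))*(-18 + 147 - 126) = (27 + (-18 + 60 - 48 + 160))*3 = (27 + 154)*3 = 181*3 = 543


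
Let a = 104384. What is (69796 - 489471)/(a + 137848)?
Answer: -419675/242232 ≈ -1.7325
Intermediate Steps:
(69796 - 489471)/(a + 137848) = (69796 - 489471)/(104384 + 137848) = -419675/242232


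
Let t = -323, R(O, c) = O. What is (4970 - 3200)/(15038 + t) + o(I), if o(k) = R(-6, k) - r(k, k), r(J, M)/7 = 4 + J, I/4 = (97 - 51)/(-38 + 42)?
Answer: -349118/981 ≈ -355.88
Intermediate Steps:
I = 46 (I = 4*((97 - 51)/(-38 + 42)) = 4*(46/4) = 4*(46*(¼)) = 4*(23/2) = 46)
r(J, M) = 28 + 7*J (r(J, M) = 7*(4 + J) = 28 + 7*J)
o(k) = -34 - 7*k (o(k) = -6 - (28 + 7*k) = -6 + (-28 - 7*k) = -34 - 7*k)
(4970 - 3200)/(15038 + t) + o(I) = (4970 - 3200)/(15038 - 323) + (-34 - 7*46) = 1770/14715 + (-34 - 322) = 1770*(1/14715) - 356 = 118/981 - 356 = -349118/981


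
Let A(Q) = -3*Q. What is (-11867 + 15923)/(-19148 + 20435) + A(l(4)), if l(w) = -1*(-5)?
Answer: -391/33 ≈ -11.848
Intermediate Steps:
l(w) = 5
(-11867 + 15923)/(-19148 + 20435) + A(l(4)) = (-11867 + 15923)/(-19148 + 20435) - 3*5 = 4056/1287 - 15 = 4056*(1/1287) - 15 = 104/33 - 15 = -391/33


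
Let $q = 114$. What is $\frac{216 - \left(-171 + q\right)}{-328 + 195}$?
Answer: $- \frac{39}{19} \approx -2.0526$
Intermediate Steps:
$\frac{216 - \left(-171 + q\right)}{-328 + 195} = \frac{216 + \left(171 - 114\right)}{-328 + 195} = \frac{216 + \left(171 - 114\right)}{-133} = \left(216 + 57\right) \left(- \frac{1}{133}\right) = 273 \left(- \frac{1}{133}\right) = - \frac{39}{19}$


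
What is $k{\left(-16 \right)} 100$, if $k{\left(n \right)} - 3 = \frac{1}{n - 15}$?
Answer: $\frac{9200}{31} \approx 296.77$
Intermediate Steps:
$k{\left(n \right)} = 3 + \frac{1}{-15 + n}$ ($k{\left(n \right)} = 3 + \frac{1}{n - 15} = 3 + \frac{1}{-15 + n}$)
$k{\left(-16 \right)} 100 = \frac{-44 + 3 \left(-16\right)}{-15 - 16} \cdot 100 = \frac{-44 - 48}{-31} \cdot 100 = \left(- \frac{1}{31}\right) \left(-92\right) 100 = \frac{92}{31} \cdot 100 = \frac{9200}{31}$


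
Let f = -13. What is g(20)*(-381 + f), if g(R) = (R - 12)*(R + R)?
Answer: -126080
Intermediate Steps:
g(R) = 2*R*(-12 + R) (g(R) = (-12 + R)*(2*R) = 2*R*(-12 + R))
g(20)*(-381 + f) = (2*20*(-12 + 20))*(-381 - 13) = (2*20*8)*(-394) = 320*(-394) = -126080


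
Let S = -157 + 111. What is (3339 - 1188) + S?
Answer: 2105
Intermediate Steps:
S = -46
(3339 - 1188) + S = (3339 - 1188) - 46 = 2151 - 46 = 2105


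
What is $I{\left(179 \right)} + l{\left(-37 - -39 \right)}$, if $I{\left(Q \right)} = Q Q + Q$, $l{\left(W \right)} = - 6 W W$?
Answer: $32196$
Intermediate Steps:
$l{\left(W \right)} = - 6 W^{2}$
$I{\left(Q \right)} = Q + Q^{2}$ ($I{\left(Q \right)} = Q^{2} + Q = Q + Q^{2}$)
$I{\left(179 \right)} + l{\left(-37 - -39 \right)} = 179 \left(1 + 179\right) - 6 \left(-37 - -39\right)^{2} = 179 \cdot 180 - 6 \left(-37 + 39\right)^{2} = 32220 - 6 \cdot 2^{2} = 32220 - 24 = 32196$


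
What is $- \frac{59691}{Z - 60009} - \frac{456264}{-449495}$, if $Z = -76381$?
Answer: $\frac{17812130601}{12261324610} \approx 1.4527$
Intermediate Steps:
$- \frac{59691}{Z - 60009} - \frac{456264}{-449495} = - \frac{59691}{-76381 - 60009} - \frac{456264}{-449495} = - \frac{59691}{-136390} - - \frac{456264}{449495} = \left(-59691\right) \left(- \frac{1}{136390}\right) + \frac{456264}{449495} = \frac{59691}{136390} + \frac{456264}{449495} = \frac{17812130601}{12261324610}$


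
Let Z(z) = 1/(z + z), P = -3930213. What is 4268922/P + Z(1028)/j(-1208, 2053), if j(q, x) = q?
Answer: -504881119889/464822174144 ≈ -1.0862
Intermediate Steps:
Z(z) = 1/(2*z)
4268922/P + Z(1028)/j(-1208, 2053) = 4268922/(-3930213) + ((1/2)/1028)/(-1208) = 4268922*(-1/3930213) + ((1/2)*(1/1028))*(-1/1208) = -203282/187153 + (1/2056)*(-1/1208) = -203282/187153 - 1/2483648 = -504881119889/464822174144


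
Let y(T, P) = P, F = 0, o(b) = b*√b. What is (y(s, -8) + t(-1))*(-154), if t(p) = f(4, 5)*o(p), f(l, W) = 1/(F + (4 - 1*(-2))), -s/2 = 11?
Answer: 1232 + 77*I/3 ≈ 1232.0 + 25.667*I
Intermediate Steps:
s = -22 (s = -2*11 = -22)
o(b) = b^(3/2)
f(l, W) = ⅙ (f(l, W) = 1/(0 + (4 - 1*(-2))) = 1/(0 + (4 + 2)) = 1/(0 + 6) = 1/6 = ⅙)
t(p) = p^(3/2)/6
(y(s, -8) + t(-1))*(-154) = (-8 + (-1)^(3/2)/6)*(-154) = (-8 + (-I)/6)*(-154) = (-8 - I/6)*(-154) = 1232 + 77*I/3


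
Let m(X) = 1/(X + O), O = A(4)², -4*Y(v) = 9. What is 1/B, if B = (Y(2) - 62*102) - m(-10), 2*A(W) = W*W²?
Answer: -2028/12829637 ≈ -0.00015807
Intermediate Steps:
A(W) = W³/2 (A(W) = (W*W²)/2 = W³/2)
Y(v) = -9/4 (Y(v) = -¼*9 = -9/4)
O = 1024 (O = ((½)*4³)² = ((½)*64)² = 32² = 1024)
m(X) = 1/(1024 + X) (m(X) = 1/(X + 1024) = 1/(1024 + X))
B = -12829637/2028 (B = (-9/4 - 62*102) - 1/(1024 - 10) = (-9/4 - 6324) - 1/1014 = -25305/4 - 1*1/1014 = -25305/4 - 1/1014 = -12829637/2028 ≈ -6326.3)
1/B = 1/(-12829637/2028) = -2028/12829637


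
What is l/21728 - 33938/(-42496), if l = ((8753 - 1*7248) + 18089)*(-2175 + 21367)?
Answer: 2574303359/148736 ≈ 17308.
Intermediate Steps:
l = 376048048 (l = ((8753 - 7248) + 18089)*19192 = (1505 + 18089)*19192 = 19594*19192 = 376048048)
l/21728 - 33938/(-42496) = 376048048/21728 - 33938/(-42496) = 376048048*(1/21728) - 33938*(-1/42496) = 242299/14 + 16969/21248 = 2574303359/148736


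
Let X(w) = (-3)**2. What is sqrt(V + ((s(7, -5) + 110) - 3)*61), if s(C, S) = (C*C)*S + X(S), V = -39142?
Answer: I*sqrt(47011) ≈ 216.82*I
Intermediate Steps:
X(w) = 9
s(C, S) = 9 + S*C**2 (s(C, S) = (C*C)*S + 9 = C**2*S + 9 = S*C**2 + 9 = 9 + S*C**2)
sqrt(V + ((s(7, -5) + 110) - 3)*61) = sqrt(-39142 + (((9 - 5*7**2) + 110) - 3)*61) = sqrt(-39142 + (((9 - 5*49) + 110) - 3)*61) = sqrt(-39142 + (((9 - 245) + 110) - 3)*61) = sqrt(-39142 + ((-236 + 110) - 3)*61) = sqrt(-39142 + (-126 - 3)*61) = sqrt(-39142 - 129*61) = sqrt(-39142 - 7869) = sqrt(-47011) = I*sqrt(47011)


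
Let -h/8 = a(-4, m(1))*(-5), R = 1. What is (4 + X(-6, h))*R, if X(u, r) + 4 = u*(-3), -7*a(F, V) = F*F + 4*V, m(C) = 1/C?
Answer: 18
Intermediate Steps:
m(C) = 1/C
a(F, V) = -4*V/7 - F**2/7 (a(F, V) = -(F*F + 4*V)/7 = -(F**2 + 4*V)/7 = -4*V/7 - F**2/7)
h = -800/7 (h = -8*(-4/7/1 - 1/7*(-4)**2)*(-5) = -8*(-4/7*1 - 1/7*16)*(-5) = -8*(-4/7 - 16/7)*(-5) = -(-160)*(-5)/7 = -8*100/7 = -800/7 ≈ -114.29)
X(u, r) = -4 - 3*u (X(u, r) = -4 + u*(-3) = -4 - 3*u)
(4 + X(-6, h))*R = (4 + (-4 - 3*(-6)))*1 = (4 + (-4 + 18))*1 = (4 + 14)*1 = 18*1 = 18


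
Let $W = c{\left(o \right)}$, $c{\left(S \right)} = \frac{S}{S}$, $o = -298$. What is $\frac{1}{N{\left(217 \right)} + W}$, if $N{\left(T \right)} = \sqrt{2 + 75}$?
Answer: $- \frac{1}{76} + \frac{\sqrt{77}}{76} \approx 0.1023$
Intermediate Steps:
$c{\left(S \right)} = 1$
$W = 1$
$N{\left(T \right)} = \sqrt{77}$
$\frac{1}{N{\left(217 \right)} + W} = \frac{1}{\sqrt{77} + 1} = \frac{1}{1 + \sqrt{77}}$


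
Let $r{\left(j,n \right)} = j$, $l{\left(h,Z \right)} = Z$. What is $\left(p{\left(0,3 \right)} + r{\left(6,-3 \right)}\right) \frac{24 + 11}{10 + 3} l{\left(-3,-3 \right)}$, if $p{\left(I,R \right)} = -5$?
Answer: $- \frac{105}{13} \approx -8.0769$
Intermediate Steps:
$\left(p{\left(0,3 \right)} + r{\left(6,-3 \right)}\right) \frac{24 + 11}{10 + 3} l{\left(-3,-3 \right)} = \left(-5 + 6\right) \frac{24 + 11}{10 + 3} \left(-3\right) = 1 \cdot \frac{35}{13} \left(-3\right) = \frac{35}{13} \left(-3\right) = - \frac{105}{13}$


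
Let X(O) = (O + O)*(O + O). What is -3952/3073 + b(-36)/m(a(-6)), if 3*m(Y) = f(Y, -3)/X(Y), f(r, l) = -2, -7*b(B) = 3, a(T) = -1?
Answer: 3950/3073 ≈ 1.2854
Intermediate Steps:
b(B) = -3/7 (b(B) = -1/7*3 = -3/7)
X(O) = 4*O**2 (X(O) = (2*O)*(2*O) = 4*O**2)
m(Y) = -1/(6*Y**2) (m(Y) = (-2*1/(4*Y**2))/3 = (-1/(2*Y**2))/3 = -1/(6*Y**2))
-3952/3073 + b(-36)/m(a(-6)) = -3952/3073 - 3/(7*((-1/6/(-1)**2))) = -3952*1/3073 - 3/(7*((-1/6*1))) = -3952/3073 - 3/(7*(-1/6)) = -3952/3073 - 3/7*(-6) = -3952/3073 + 18/7 = 3950/3073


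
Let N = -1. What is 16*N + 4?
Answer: -12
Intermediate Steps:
16*N + 4 = 16*(-1) + 4 = -16 + 4 = -12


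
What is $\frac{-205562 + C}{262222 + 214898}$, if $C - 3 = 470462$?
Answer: $\frac{88301}{159040} \approx 0.55521$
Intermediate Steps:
$C = 470465$ ($C = 3 + 470462 = 470465$)
$\frac{-205562 + C}{262222 + 214898} = \frac{-205562 + 470465}{262222 + 214898} = \frac{264903}{477120} = 264903 \cdot \frac{1}{477120} = \frac{88301}{159040}$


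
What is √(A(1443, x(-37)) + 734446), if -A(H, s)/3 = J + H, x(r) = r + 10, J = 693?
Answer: √728038 ≈ 853.25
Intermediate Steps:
x(r) = 10 + r
A(H, s) = -2079 - 3*H (A(H, s) = -3*(693 + H) = -2079 - 3*H)
√(A(1443, x(-37)) + 734446) = √((-2079 - 3*1443) + 734446) = √((-2079 - 4329) + 734446) = √(-6408 + 734446) = √728038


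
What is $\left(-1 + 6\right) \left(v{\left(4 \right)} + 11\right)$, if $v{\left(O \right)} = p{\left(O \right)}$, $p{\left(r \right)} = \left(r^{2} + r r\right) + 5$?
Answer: $240$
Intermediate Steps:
$p{\left(r \right)} = 5 + 2 r^{2}$ ($p{\left(r \right)} = \left(r^{2} + r^{2}\right) + 5 = 2 r^{2} + 5 = 5 + 2 r^{2}$)
$v{\left(O \right)} = 5 + 2 O^{2}$
$\left(-1 + 6\right) \left(v{\left(4 \right)} + 11\right) = \left(-1 + 6\right) \left(\left(5 + 2 \cdot 4^{2}\right) + 11\right) = 5 \left(\left(5 + 2 \cdot 16\right) + 11\right) = 5 \left(\left(5 + 32\right) + 11\right) = 5 \left(37 + 11\right) = 5 \cdot 48 = 240$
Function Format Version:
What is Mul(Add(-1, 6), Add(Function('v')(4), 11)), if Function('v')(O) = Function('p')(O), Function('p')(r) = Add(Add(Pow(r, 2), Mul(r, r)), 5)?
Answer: 240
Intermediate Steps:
Function('p')(r) = Add(5, Mul(2, Pow(r, 2))) (Function('p')(r) = Add(Add(Pow(r, 2), Pow(r, 2)), 5) = Add(Mul(2, Pow(r, 2)), 5) = Add(5, Mul(2, Pow(r, 2))))
Function('v')(O) = Add(5, Mul(2, Pow(O, 2)))
Mul(Add(-1, 6), Add(Function('v')(4), 11)) = Mul(Add(-1, 6), Add(Add(5, Mul(2, Pow(4, 2))), 11)) = Mul(5, Add(Add(5, Mul(2, 16)), 11)) = Mul(5, Add(Add(5, 32), 11)) = Mul(5, Add(37, 11)) = Mul(5, 48) = 240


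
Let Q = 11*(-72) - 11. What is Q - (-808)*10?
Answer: 7277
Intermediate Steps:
Q = -803 (Q = -792 - 11 = -803)
Q - (-808)*10 = -803 - (-808)*10 = -803 - 1*(-8080) = -803 + 8080 = 7277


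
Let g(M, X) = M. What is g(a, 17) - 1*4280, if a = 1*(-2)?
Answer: -4282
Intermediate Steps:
a = -2
g(a, 17) - 1*4280 = -2 - 1*4280 = -2 - 4280 = -4282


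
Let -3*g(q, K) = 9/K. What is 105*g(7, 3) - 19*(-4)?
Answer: -29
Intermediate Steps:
g(q, K) = -3/K
105*g(7, 3) - 19*(-4) = 105*(-3/3) - 19*(-4) = 105*(-3*1/3) + 76 = 105*(-1) + 76 = -105 + 76 = -29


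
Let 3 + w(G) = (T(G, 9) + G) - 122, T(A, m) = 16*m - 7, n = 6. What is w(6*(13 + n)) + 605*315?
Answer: 190701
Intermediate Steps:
T(A, m) = -7 + 16*m
w(G) = 12 + G (w(G) = -3 + (((-7 + 16*9) + G) - 122) = -3 + (((-7 + 144) + G) - 122) = -3 + ((137 + G) - 122) = -3 + (15 + G) = 12 + G)
w(6*(13 + n)) + 605*315 = (12 + 6*(13 + 6)) + 605*315 = (12 + 6*19) + 190575 = (12 + 114) + 190575 = 126 + 190575 = 190701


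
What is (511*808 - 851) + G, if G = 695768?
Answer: 1107805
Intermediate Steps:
(511*808 - 851) + G = (511*808 - 851) + 695768 = (412888 - 851) + 695768 = 412037 + 695768 = 1107805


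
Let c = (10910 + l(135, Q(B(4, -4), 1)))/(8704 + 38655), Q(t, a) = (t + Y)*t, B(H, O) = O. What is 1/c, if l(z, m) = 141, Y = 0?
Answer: 47359/11051 ≈ 4.2855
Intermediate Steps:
Q(t, a) = t**2 (Q(t, a) = (t + 0)*t = t*t = t**2)
c = 11051/47359 (c = (10910 + 141)/(8704 + 38655) = 11051/47359 ≈ 0.23335)
1/c = 1/(11051/47359) = 47359/11051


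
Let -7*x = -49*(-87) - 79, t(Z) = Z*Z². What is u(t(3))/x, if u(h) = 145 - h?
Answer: -413/2092 ≈ -0.19742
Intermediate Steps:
t(Z) = Z³
x = -4184/7 (x = -(-49*(-87) - 79)/7 = -(4263 - 79)/7 = -⅐*4184 = -4184/7 ≈ -597.71)
u(t(3))/x = (145 - 1*3³)/(-4184/7) = (145 - 1*27)*(-7/4184) = (145 - 27)*(-7/4184) = 118*(-7/4184) = -413/2092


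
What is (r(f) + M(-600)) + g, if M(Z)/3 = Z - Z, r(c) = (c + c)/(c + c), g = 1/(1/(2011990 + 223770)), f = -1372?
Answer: 2235761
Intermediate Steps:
g = 2235760 (g = 1/(1/2235760) = 2235760)
r(c) = 1 (r(c) = (2*c)/((2*c)) = (2*c)*(1/(2*c)) = 1)
M(Z) = 0 (M(Z) = 3*(Z - Z) = 3*0 = 0)
(r(f) + M(-600)) + g = (1 + 0) + 2235760 = 1 + 2235760 = 2235761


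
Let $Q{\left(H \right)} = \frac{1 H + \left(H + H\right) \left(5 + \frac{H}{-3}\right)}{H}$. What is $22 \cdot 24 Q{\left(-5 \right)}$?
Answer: $7568$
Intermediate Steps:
$Q{\left(H \right)} = \frac{H + 2 H \left(5 - \frac{H}{3}\right)}{H}$ ($Q{\left(H \right)} = \frac{H + 2 H \left(5 + H \left(- \frac{1}{3}\right)\right)}{H} = \frac{H + 2 H \left(5 - \frac{H}{3}\right)}{H}$)
$22 \cdot 24 Q{\left(-5 \right)} = 22 \cdot 24 \left(11 - - \frac{10}{3}\right) = 528 \left(11 + \frac{10}{3}\right) = 528 \cdot \frac{43}{3} = 7568$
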